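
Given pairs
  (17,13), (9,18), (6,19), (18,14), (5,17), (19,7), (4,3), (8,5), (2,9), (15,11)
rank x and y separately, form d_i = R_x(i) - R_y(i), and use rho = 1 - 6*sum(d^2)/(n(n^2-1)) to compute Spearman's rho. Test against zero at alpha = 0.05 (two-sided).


Step 1: Rank x and y separately (midranks; no ties here).
rank(x): 17->8, 9->6, 6->4, 18->9, 5->3, 19->10, 4->2, 8->5, 2->1, 15->7
rank(y): 13->6, 18->9, 19->10, 14->7, 17->8, 7->3, 3->1, 5->2, 9->4, 11->5
Step 2: d_i = R_x(i) - R_y(i); compute d_i^2.
  (8-6)^2=4, (6-9)^2=9, (4-10)^2=36, (9-7)^2=4, (3-8)^2=25, (10-3)^2=49, (2-1)^2=1, (5-2)^2=9, (1-4)^2=9, (7-5)^2=4
sum(d^2) = 150.
Step 3: rho = 1 - 6*150 / (10*(10^2 - 1)) = 1 - 900/990 = 0.090909.
Step 4: Under H0, t = rho * sqrt((n-2)/(1-rho^2)) = 0.2582 ~ t(8).
Step 5: Two-sided p-value from the t-distribution with 8 df = 0.802772.
Step 6: alpha = 0.05. fail to reject H0.

rho = 0.0909, p = 0.802772, fail to reject H0 at alpha = 0.05.


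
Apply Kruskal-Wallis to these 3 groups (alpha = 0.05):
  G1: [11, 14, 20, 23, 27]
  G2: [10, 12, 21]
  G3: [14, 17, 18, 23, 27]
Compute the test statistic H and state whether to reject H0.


Step 1: Combine all N = 13 observations and assign midranks.
sorted (value, group, rank): (10,G2,1), (11,G1,2), (12,G2,3), (14,G1,4.5), (14,G3,4.5), (17,G3,6), (18,G3,7), (20,G1,8), (21,G2,9), (23,G1,10.5), (23,G3,10.5), (27,G1,12.5), (27,G3,12.5)
Step 2: Sum ranks within each group.
R_1 = 37.5 (n_1 = 5)
R_2 = 13 (n_2 = 3)
R_3 = 40.5 (n_3 = 5)
Step 3: H = 12/(N(N+1)) * sum(R_i^2/n_i) - 3(N+1)
     = 12/(13*14) * (37.5^2/5 + 13^2/3 + 40.5^2/5) - 3*14
     = 0.065934 * 665.633 - 42
     = 1.887912.
Step 4: Ties present; correction factor C = 1 - 18/(13^3 - 13) = 0.991758. Corrected H = 1.887912 / 0.991758 = 1.903601.
Step 5: Under H0, H ~ chi^2(2); p-value = 0.386045.
Step 6: alpha = 0.05. fail to reject H0.

H = 1.9036, df = 2, p = 0.386045, fail to reject H0.


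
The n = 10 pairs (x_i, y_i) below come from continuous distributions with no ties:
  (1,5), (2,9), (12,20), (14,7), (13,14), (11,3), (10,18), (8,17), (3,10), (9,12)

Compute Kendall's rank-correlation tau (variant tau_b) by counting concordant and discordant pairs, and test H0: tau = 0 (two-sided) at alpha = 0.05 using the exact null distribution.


Step 1: Enumerate the 45 unordered pairs (i,j) with i<j and classify each by sign(x_j-x_i) * sign(y_j-y_i).
  (1,2):dx=+1,dy=+4->C; (1,3):dx=+11,dy=+15->C; (1,4):dx=+13,dy=+2->C; (1,5):dx=+12,dy=+9->C
  (1,6):dx=+10,dy=-2->D; (1,7):dx=+9,dy=+13->C; (1,8):dx=+7,dy=+12->C; (1,9):dx=+2,dy=+5->C
  (1,10):dx=+8,dy=+7->C; (2,3):dx=+10,dy=+11->C; (2,4):dx=+12,dy=-2->D; (2,5):dx=+11,dy=+5->C
  (2,6):dx=+9,dy=-6->D; (2,7):dx=+8,dy=+9->C; (2,8):dx=+6,dy=+8->C; (2,9):dx=+1,dy=+1->C
  (2,10):dx=+7,dy=+3->C; (3,4):dx=+2,dy=-13->D; (3,5):dx=+1,dy=-6->D; (3,6):dx=-1,dy=-17->C
  (3,7):dx=-2,dy=-2->C; (3,8):dx=-4,dy=-3->C; (3,9):dx=-9,dy=-10->C; (3,10):dx=-3,dy=-8->C
  (4,5):dx=-1,dy=+7->D; (4,6):dx=-3,dy=-4->C; (4,7):dx=-4,dy=+11->D; (4,8):dx=-6,dy=+10->D
  (4,9):dx=-11,dy=+3->D; (4,10):dx=-5,dy=+5->D; (5,6):dx=-2,dy=-11->C; (5,7):dx=-3,dy=+4->D
  (5,8):dx=-5,dy=+3->D; (5,9):dx=-10,dy=-4->C; (5,10):dx=-4,dy=-2->C; (6,7):dx=-1,dy=+15->D
  (6,8):dx=-3,dy=+14->D; (6,9):dx=-8,dy=+7->D; (6,10):dx=-2,dy=+9->D; (7,8):dx=-2,dy=-1->C
  (7,9):dx=-7,dy=-8->C; (7,10):dx=-1,dy=-6->C; (8,9):dx=-5,dy=-7->C; (8,10):dx=+1,dy=-5->D
  (9,10):dx=+6,dy=+2->C
Step 2: C = 28, D = 17, total pairs = 45.
Step 3: tau = (C - D)/(n(n-1)/2) = (28 - 17)/45 = 0.244444.
Step 4: Exact two-sided p-value (enumerate n! = 3628800 permutations of y under H0): p = 0.380720.
Step 5: alpha = 0.05. fail to reject H0.

tau_b = 0.2444 (C=28, D=17), p = 0.380720, fail to reject H0.


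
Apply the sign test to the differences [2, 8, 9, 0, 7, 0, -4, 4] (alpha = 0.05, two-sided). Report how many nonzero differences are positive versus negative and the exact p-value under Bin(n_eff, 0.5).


Step 1: Discard zero differences. Original n = 8; n_eff = number of nonzero differences = 6.
Nonzero differences (with sign): +2, +8, +9, +7, -4, +4
Step 2: Count signs: positive = 5, negative = 1.
Step 3: Under H0: P(positive) = 0.5, so the number of positives S ~ Bin(6, 0.5).
Step 4: Two-sided exact p-value = sum of Bin(6,0.5) probabilities at or below the observed probability = 0.218750.
Step 5: alpha = 0.05. fail to reject H0.

n_eff = 6, pos = 5, neg = 1, p = 0.218750, fail to reject H0.


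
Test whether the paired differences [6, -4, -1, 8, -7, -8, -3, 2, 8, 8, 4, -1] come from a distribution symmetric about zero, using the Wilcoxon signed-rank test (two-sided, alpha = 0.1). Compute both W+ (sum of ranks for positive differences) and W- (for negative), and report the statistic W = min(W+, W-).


Step 1: Drop any zero differences (none here) and take |d_i|.
|d| = [6, 4, 1, 8, 7, 8, 3, 2, 8, 8, 4, 1]
Step 2: Midrank |d_i| (ties get averaged ranks).
ranks: |6|->7, |4|->5.5, |1|->1.5, |8|->10.5, |7|->8, |8|->10.5, |3|->4, |2|->3, |8|->10.5, |8|->10.5, |4|->5.5, |1|->1.5
Step 3: Attach original signs; sum ranks with positive sign and with negative sign.
W+ = 7 + 10.5 + 3 + 10.5 + 10.5 + 5.5 = 47
W- = 5.5 + 1.5 + 8 + 10.5 + 4 + 1.5 = 31
(Check: W+ + W- = 78 should equal n(n+1)/2 = 78.)
Step 4: Test statistic W = min(W+, W-) = 31.
Step 5: Ties in |d|, so use the tie-corrected normal approximation.
        E[W] = n(n+1)/4 = 12*13/4 = 39.
        Tie groups: |d|=1 (t=2), |d|=4 (t=2), |d|=8 (t=4); sum(t^3 - t) = 72.
        Var[W] = n(n+1)(2n+1)/24 - sum(t^3-t)/48 = 3900/24 - 72/48 = 161.
        z = (W - E[W]) / sqrt(Var[W]) = (31 - 39) / 12.6886 = -0.6305.
        Two-sided p = 2*Phi(z) = 0.528375.
Step 6: alpha = 0.1. fail to reject H0.

W+ = 47, W- = 31, W = min = 31, p = 0.528375, fail to reject H0.


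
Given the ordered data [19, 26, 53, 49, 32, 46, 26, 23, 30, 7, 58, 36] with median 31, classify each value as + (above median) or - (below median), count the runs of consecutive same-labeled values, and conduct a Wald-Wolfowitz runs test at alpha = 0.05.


Step 1: Compute median = 31; label A = above, B = below.
Labels in order: BBAAAABBBBAA  (n_A = 6, n_B = 6)
Step 2: Count runs R = 4.
Step 3: Under H0 (random ordering), E[R] = 2*n_A*n_B/(n_A+n_B) + 1 = 2*6*6/12 + 1 = 7.0000.
        Var[R] = 2*n_A*n_B*(2*n_A*n_B - n_A - n_B) / ((n_A+n_B)^2 * (n_A+n_B-1)) = 4320/1584 = 2.7273.
        SD[R] = 1.6514.
Step 4: Continuity-corrected z = (R + 0.5 - E[R]) / SD[R] = (4 + 0.5 - 7.0000) / 1.6514 = -1.5138.
Step 5: Two-sided p-value via normal approximation = 2*(1 - Phi(|z|)) = 0.130070.
Step 6: alpha = 0.05. fail to reject H0.

R = 4, z = -1.5138, p = 0.130070, fail to reject H0.


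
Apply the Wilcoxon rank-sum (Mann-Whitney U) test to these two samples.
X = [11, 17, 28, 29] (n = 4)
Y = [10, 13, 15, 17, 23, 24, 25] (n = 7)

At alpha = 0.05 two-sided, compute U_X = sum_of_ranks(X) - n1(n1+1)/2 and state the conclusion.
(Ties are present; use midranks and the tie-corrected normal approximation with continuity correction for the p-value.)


Step 1: Combine and sort all 11 observations; assign midranks.
sorted (value, group): (10,Y), (11,X), (13,Y), (15,Y), (17,X), (17,Y), (23,Y), (24,Y), (25,Y), (28,X), (29,X)
ranks: 10->1, 11->2, 13->3, 15->4, 17->5.5, 17->5.5, 23->7, 24->8, 25->9, 28->10, 29->11
Step 2: Rank sum for X: R1 = 2 + 5.5 + 10 + 11 = 28.5.
Step 3: U_X = R1 - n1(n1+1)/2 = 28.5 - 4*5/2 = 28.5 - 10 = 18.5.
       U_Y = n1*n2 - U_X = 28 - 18.5 = 9.5.
Step 4: Ties are present, so use the tie-corrected normal approximation (with continuity correction) for the p-value.
Step 5: p-value = 0.448659; compare to alpha = 0.05. fail to reject H0.

U_X = 18.5, p = 0.448659, fail to reject H0 at alpha = 0.05.


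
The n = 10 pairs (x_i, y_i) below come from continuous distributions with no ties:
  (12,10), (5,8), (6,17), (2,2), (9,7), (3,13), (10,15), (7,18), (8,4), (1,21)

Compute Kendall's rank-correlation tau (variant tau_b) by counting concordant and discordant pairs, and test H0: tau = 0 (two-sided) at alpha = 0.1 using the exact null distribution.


Step 1: Enumerate the 45 unordered pairs (i,j) with i<j and classify each by sign(x_j-x_i) * sign(y_j-y_i).
  (1,2):dx=-7,dy=-2->C; (1,3):dx=-6,dy=+7->D; (1,4):dx=-10,dy=-8->C; (1,5):dx=-3,dy=-3->C
  (1,6):dx=-9,dy=+3->D; (1,7):dx=-2,dy=+5->D; (1,8):dx=-5,dy=+8->D; (1,9):dx=-4,dy=-6->C
  (1,10):dx=-11,dy=+11->D; (2,3):dx=+1,dy=+9->C; (2,4):dx=-3,dy=-6->C; (2,5):dx=+4,dy=-1->D
  (2,6):dx=-2,dy=+5->D; (2,7):dx=+5,dy=+7->C; (2,8):dx=+2,dy=+10->C; (2,9):dx=+3,dy=-4->D
  (2,10):dx=-4,dy=+13->D; (3,4):dx=-4,dy=-15->C; (3,5):dx=+3,dy=-10->D; (3,6):dx=-3,dy=-4->C
  (3,7):dx=+4,dy=-2->D; (3,8):dx=+1,dy=+1->C; (3,9):dx=+2,dy=-13->D; (3,10):dx=-5,dy=+4->D
  (4,5):dx=+7,dy=+5->C; (4,6):dx=+1,dy=+11->C; (4,7):dx=+8,dy=+13->C; (4,8):dx=+5,dy=+16->C
  (4,9):dx=+6,dy=+2->C; (4,10):dx=-1,dy=+19->D; (5,6):dx=-6,dy=+6->D; (5,7):dx=+1,dy=+8->C
  (5,8):dx=-2,dy=+11->D; (5,9):dx=-1,dy=-3->C; (5,10):dx=-8,dy=+14->D; (6,7):dx=+7,dy=+2->C
  (6,8):dx=+4,dy=+5->C; (6,9):dx=+5,dy=-9->D; (6,10):dx=-2,dy=+8->D; (7,8):dx=-3,dy=+3->D
  (7,9):dx=-2,dy=-11->C; (7,10):dx=-9,dy=+6->D; (8,9):dx=+1,dy=-14->D; (8,10):dx=-6,dy=+3->D
  (9,10):dx=-7,dy=+17->D
Step 2: C = 21, D = 24, total pairs = 45.
Step 3: tau = (C - D)/(n(n-1)/2) = (21 - 24)/45 = -0.066667.
Step 4: Exact two-sided p-value (enumerate n! = 3628800 permutations of y under H0): p = 0.861801.
Step 5: alpha = 0.1. fail to reject H0.

tau_b = -0.0667 (C=21, D=24), p = 0.861801, fail to reject H0.


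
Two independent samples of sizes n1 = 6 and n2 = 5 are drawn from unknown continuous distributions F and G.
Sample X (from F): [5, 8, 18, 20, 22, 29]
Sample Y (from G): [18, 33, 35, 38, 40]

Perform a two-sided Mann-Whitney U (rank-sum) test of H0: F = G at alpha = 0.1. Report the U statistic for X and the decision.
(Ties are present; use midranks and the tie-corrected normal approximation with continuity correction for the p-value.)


Step 1: Combine and sort all 11 observations; assign midranks.
sorted (value, group): (5,X), (8,X), (18,X), (18,Y), (20,X), (22,X), (29,X), (33,Y), (35,Y), (38,Y), (40,Y)
ranks: 5->1, 8->2, 18->3.5, 18->3.5, 20->5, 22->6, 29->7, 33->8, 35->9, 38->10, 40->11
Step 2: Rank sum for X: R1 = 1 + 2 + 3.5 + 5 + 6 + 7 = 24.5.
Step 3: U_X = R1 - n1(n1+1)/2 = 24.5 - 6*7/2 = 24.5 - 21 = 3.5.
       U_Y = n1*n2 - U_X = 30 - 3.5 = 26.5.
Step 4: Ties are present, so use the tie-corrected normal approximation (with continuity correction) for the p-value.
Step 5: p-value = 0.044126; compare to alpha = 0.1. reject H0.

U_X = 3.5, p = 0.044126, reject H0 at alpha = 0.1.


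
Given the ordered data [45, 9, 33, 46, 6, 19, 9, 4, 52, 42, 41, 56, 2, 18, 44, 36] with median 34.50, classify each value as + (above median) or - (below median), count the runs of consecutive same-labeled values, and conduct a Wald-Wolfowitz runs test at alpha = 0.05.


Step 1: Compute median = 34.50; label A = above, B = below.
Labels in order: ABBABBBBAAAABBAA  (n_A = 8, n_B = 8)
Step 2: Count runs R = 7.
Step 3: Under H0 (random ordering), E[R] = 2*n_A*n_B/(n_A+n_B) + 1 = 2*8*8/16 + 1 = 9.0000.
        Var[R] = 2*n_A*n_B*(2*n_A*n_B - n_A - n_B) / ((n_A+n_B)^2 * (n_A+n_B-1)) = 14336/3840 = 3.7333.
        SD[R] = 1.9322.
Step 4: Continuity-corrected z = (R + 0.5 - E[R]) / SD[R] = (7 + 0.5 - 9.0000) / 1.9322 = -0.7763.
Step 5: Two-sided p-value via normal approximation = 2*(1 - Phi(|z|)) = 0.437558.
Step 6: alpha = 0.05. fail to reject H0.

R = 7, z = -0.7763, p = 0.437558, fail to reject H0.


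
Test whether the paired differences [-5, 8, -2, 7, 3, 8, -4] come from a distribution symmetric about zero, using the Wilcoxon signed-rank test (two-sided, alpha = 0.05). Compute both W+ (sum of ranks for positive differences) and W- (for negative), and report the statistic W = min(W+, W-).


Step 1: Drop any zero differences (none here) and take |d_i|.
|d| = [5, 8, 2, 7, 3, 8, 4]
Step 2: Midrank |d_i| (ties get averaged ranks).
ranks: |5|->4, |8|->6.5, |2|->1, |7|->5, |3|->2, |8|->6.5, |4|->3
Step 3: Attach original signs; sum ranks with positive sign and with negative sign.
W+ = 6.5 + 5 + 2 + 6.5 = 20
W- = 4 + 1 + 3 = 8
(Check: W+ + W- = 28 should equal n(n+1)/2 = 28.)
Step 4: Test statistic W = min(W+, W-) = 8.
Step 5: Ties in |d|, so use the tie-corrected normal approximation.
        E[W] = n(n+1)/4 = 7*8/4 = 14.
        Tie groups: |d|=8 (t=2); sum(t^3 - t) = 6.
        Var[W] = n(n+1)(2n+1)/24 - sum(t^3-t)/48 = 840/24 - 6/48 = 34.875.
        z = (W - E[W]) / sqrt(Var[W]) = (8 - 14) / 5.9055 = -1.0160.
        Two-sided p = 2*Phi(z) = 0.309629.
Step 6: alpha = 0.05. fail to reject H0.

W+ = 20, W- = 8, W = min = 8, p = 0.309629, fail to reject H0.


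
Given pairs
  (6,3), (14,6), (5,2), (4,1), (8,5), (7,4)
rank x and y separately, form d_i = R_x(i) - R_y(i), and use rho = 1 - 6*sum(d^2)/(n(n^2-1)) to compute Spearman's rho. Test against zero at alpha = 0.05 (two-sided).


Step 1: Rank x and y separately (midranks; no ties here).
rank(x): 6->3, 14->6, 5->2, 4->1, 8->5, 7->4
rank(y): 3->3, 6->6, 2->2, 1->1, 5->5, 4->4
Step 2: d_i = R_x(i) - R_y(i); compute d_i^2.
  (3-3)^2=0, (6-6)^2=0, (2-2)^2=0, (1-1)^2=0, (5-5)^2=0, (4-4)^2=0
sum(d^2) = 0.
Step 3: rho = 1 - 6*0 / (6*(6^2 - 1)) = 1 - 0/210 = 1.000000.
Step 5: Two-sided p-value from the t-distribution with 4 df = 0.000000.
Step 6: alpha = 0.05. reject H0.

rho = 1.0000, p = 0.000000, reject H0 at alpha = 0.05.


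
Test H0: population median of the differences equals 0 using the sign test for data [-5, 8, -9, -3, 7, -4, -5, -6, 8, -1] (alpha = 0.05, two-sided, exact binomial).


Step 1: Discard zero differences. Original n = 10; n_eff = number of nonzero differences = 10.
Nonzero differences (with sign): -5, +8, -9, -3, +7, -4, -5, -6, +8, -1
Step 2: Count signs: positive = 3, negative = 7.
Step 3: Under H0: P(positive) = 0.5, so the number of positives S ~ Bin(10, 0.5).
Step 4: Two-sided exact p-value = sum of Bin(10,0.5) probabilities at or below the observed probability = 0.343750.
Step 5: alpha = 0.05. fail to reject H0.

n_eff = 10, pos = 3, neg = 7, p = 0.343750, fail to reject H0.


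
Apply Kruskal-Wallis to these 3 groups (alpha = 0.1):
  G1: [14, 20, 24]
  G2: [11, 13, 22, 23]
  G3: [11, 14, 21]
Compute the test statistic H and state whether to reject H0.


Step 1: Combine all N = 10 observations and assign midranks.
sorted (value, group, rank): (11,G2,1.5), (11,G3,1.5), (13,G2,3), (14,G1,4.5), (14,G3,4.5), (20,G1,6), (21,G3,7), (22,G2,8), (23,G2,9), (24,G1,10)
Step 2: Sum ranks within each group.
R_1 = 20.5 (n_1 = 3)
R_2 = 21.5 (n_2 = 4)
R_3 = 13 (n_3 = 3)
Step 3: H = 12/(N(N+1)) * sum(R_i^2/n_i) - 3(N+1)
     = 12/(10*11) * (20.5^2/3 + 21.5^2/4 + 13^2/3) - 3*11
     = 0.109091 * 311.979 - 33
     = 1.034091.
Step 4: Ties present; correction factor C = 1 - 12/(10^3 - 10) = 0.987879. Corrected H = 1.034091 / 0.987879 = 1.046779.
Step 5: Under H0, H ~ chi^2(2); p-value = 0.592509.
Step 6: alpha = 0.1. fail to reject H0.

H = 1.0468, df = 2, p = 0.592509, fail to reject H0.


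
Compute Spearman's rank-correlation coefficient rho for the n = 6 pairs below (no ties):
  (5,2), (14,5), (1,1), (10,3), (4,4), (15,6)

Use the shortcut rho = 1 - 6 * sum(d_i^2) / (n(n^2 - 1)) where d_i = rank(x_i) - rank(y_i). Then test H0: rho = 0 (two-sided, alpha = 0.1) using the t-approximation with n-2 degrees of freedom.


Step 1: Rank x and y separately (midranks; no ties here).
rank(x): 5->3, 14->5, 1->1, 10->4, 4->2, 15->6
rank(y): 2->2, 5->5, 1->1, 3->3, 4->4, 6->6
Step 2: d_i = R_x(i) - R_y(i); compute d_i^2.
  (3-2)^2=1, (5-5)^2=0, (1-1)^2=0, (4-3)^2=1, (2-4)^2=4, (6-6)^2=0
sum(d^2) = 6.
Step 3: rho = 1 - 6*6 / (6*(6^2 - 1)) = 1 - 36/210 = 0.828571.
Step 4: Under H0, t = rho * sqrt((n-2)/(1-rho^2)) = 2.9598 ~ t(4).
Step 5: Two-sided p-value from the t-distribution with 4 df = 0.041563.
Step 6: alpha = 0.1. reject H0.

rho = 0.8286, p = 0.041563, reject H0 at alpha = 0.1.


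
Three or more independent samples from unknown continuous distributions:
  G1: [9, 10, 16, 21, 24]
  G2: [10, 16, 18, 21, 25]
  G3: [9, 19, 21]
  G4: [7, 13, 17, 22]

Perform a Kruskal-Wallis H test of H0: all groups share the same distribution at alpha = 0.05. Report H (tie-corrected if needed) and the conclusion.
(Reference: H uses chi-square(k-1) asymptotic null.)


Step 1: Combine all N = 17 observations and assign midranks.
sorted (value, group, rank): (7,G4,1), (9,G1,2.5), (9,G3,2.5), (10,G1,4.5), (10,G2,4.5), (13,G4,6), (16,G1,7.5), (16,G2,7.5), (17,G4,9), (18,G2,10), (19,G3,11), (21,G1,13), (21,G2,13), (21,G3,13), (22,G4,15), (24,G1,16), (25,G2,17)
Step 2: Sum ranks within each group.
R_1 = 43.5 (n_1 = 5)
R_2 = 52 (n_2 = 5)
R_3 = 26.5 (n_3 = 3)
R_4 = 31 (n_4 = 4)
Step 3: H = 12/(N(N+1)) * sum(R_i^2/n_i) - 3(N+1)
     = 12/(17*18) * (43.5^2/5 + 52^2/5 + 26.5^2/3 + 31^2/4) - 3*18
     = 0.039216 * 1393.58 - 54
     = 0.650327.
Step 4: Ties present; correction factor C = 1 - 42/(17^3 - 17) = 0.991422. Corrected H = 0.650327 / 0.991422 = 0.655954.
Step 5: Under H0, H ~ chi^2(3); p-value = 0.883512.
Step 6: alpha = 0.05. fail to reject H0.

H = 0.6560, df = 3, p = 0.883512, fail to reject H0.


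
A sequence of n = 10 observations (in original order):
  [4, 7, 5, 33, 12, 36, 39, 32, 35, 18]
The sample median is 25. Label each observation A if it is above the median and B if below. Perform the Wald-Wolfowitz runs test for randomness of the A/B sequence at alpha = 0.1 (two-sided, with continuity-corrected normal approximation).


Step 1: Compute median = 25; label A = above, B = below.
Labels in order: BBBABAAAAB  (n_A = 5, n_B = 5)
Step 2: Count runs R = 5.
Step 3: Under H0 (random ordering), E[R] = 2*n_A*n_B/(n_A+n_B) + 1 = 2*5*5/10 + 1 = 6.0000.
        Var[R] = 2*n_A*n_B*(2*n_A*n_B - n_A - n_B) / ((n_A+n_B)^2 * (n_A+n_B-1)) = 2000/900 = 2.2222.
        SD[R] = 1.4907.
Step 4: Continuity-corrected z = (R + 0.5 - E[R]) / SD[R] = (5 + 0.5 - 6.0000) / 1.4907 = -0.3354.
Step 5: Two-sided p-value via normal approximation = 2*(1 - Phi(|z|)) = 0.737316.
Step 6: alpha = 0.1. fail to reject H0.

R = 5, z = -0.3354, p = 0.737316, fail to reject H0.


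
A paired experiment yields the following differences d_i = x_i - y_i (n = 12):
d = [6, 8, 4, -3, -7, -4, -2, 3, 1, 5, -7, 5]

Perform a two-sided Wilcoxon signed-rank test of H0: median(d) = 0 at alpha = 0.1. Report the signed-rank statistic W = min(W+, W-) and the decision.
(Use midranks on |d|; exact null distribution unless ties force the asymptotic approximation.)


Step 1: Drop any zero differences (none here) and take |d_i|.
|d| = [6, 8, 4, 3, 7, 4, 2, 3, 1, 5, 7, 5]
Step 2: Midrank |d_i| (ties get averaged ranks).
ranks: |6|->9, |8|->12, |4|->5.5, |3|->3.5, |7|->10.5, |4|->5.5, |2|->2, |3|->3.5, |1|->1, |5|->7.5, |7|->10.5, |5|->7.5
Step 3: Attach original signs; sum ranks with positive sign and with negative sign.
W+ = 9 + 12 + 5.5 + 3.5 + 1 + 7.5 + 7.5 = 46
W- = 3.5 + 10.5 + 5.5 + 2 + 10.5 = 32
(Check: W+ + W- = 78 should equal n(n+1)/2 = 78.)
Step 4: Test statistic W = min(W+, W-) = 32.
Step 5: Ties in |d|, so use the tie-corrected normal approximation.
        E[W] = n(n+1)/4 = 12*13/4 = 39.
        Tie groups: |d|=3 (t=2), |d|=4 (t=2), |d|=5 (t=2), |d|=7 (t=2); sum(t^3 - t) = 24.
        Var[W] = n(n+1)(2n+1)/24 - sum(t^3-t)/48 = 3900/24 - 24/48 = 162.
        z = (W - E[W]) / sqrt(Var[W]) = (32 - 39) / 12.7279 = -0.5500.
        Two-sided p = 2*Phi(z) = 0.582339.
Step 6: alpha = 0.1. fail to reject H0.

W+ = 46, W- = 32, W = min = 32, p = 0.582339, fail to reject H0.


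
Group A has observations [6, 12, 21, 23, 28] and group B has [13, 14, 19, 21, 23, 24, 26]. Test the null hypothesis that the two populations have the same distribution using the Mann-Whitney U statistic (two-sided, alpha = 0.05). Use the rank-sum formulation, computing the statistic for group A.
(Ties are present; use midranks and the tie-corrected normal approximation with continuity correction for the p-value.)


Step 1: Combine and sort all 12 observations; assign midranks.
sorted (value, group): (6,X), (12,X), (13,Y), (14,Y), (19,Y), (21,X), (21,Y), (23,X), (23,Y), (24,Y), (26,Y), (28,X)
ranks: 6->1, 12->2, 13->3, 14->4, 19->5, 21->6.5, 21->6.5, 23->8.5, 23->8.5, 24->10, 26->11, 28->12
Step 2: Rank sum for X: R1 = 1 + 2 + 6.5 + 8.5 + 12 = 30.
Step 3: U_X = R1 - n1(n1+1)/2 = 30 - 5*6/2 = 30 - 15 = 15.
       U_Y = n1*n2 - U_X = 35 - 15 = 20.
Step 4: Ties are present, so use the tie-corrected normal approximation (with continuity correction) for the p-value.
Step 5: p-value = 0.744469; compare to alpha = 0.05. fail to reject H0.

U_X = 15, p = 0.744469, fail to reject H0 at alpha = 0.05.


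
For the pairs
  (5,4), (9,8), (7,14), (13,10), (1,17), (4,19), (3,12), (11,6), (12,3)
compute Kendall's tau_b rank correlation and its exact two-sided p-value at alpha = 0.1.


Step 1: Enumerate the 36 unordered pairs (i,j) with i<j and classify each by sign(x_j-x_i) * sign(y_j-y_i).
  (1,2):dx=+4,dy=+4->C; (1,3):dx=+2,dy=+10->C; (1,4):dx=+8,dy=+6->C; (1,5):dx=-4,dy=+13->D
  (1,6):dx=-1,dy=+15->D; (1,7):dx=-2,dy=+8->D; (1,8):dx=+6,dy=+2->C; (1,9):dx=+7,dy=-1->D
  (2,3):dx=-2,dy=+6->D; (2,4):dx=+4,dy=+2->C; (2,5):dx=-8,dy=+9->D; (2,6):dx=-5,dy=+11->D
  (2,7):dx=-6,dy=+4->D; (2,8):dx=+2,dy=-2->D; (2,9):dx=+3,dy=-5->D; (3,4):dx=+6,dy=-4->D
  (3,5):dx=-6,dy=+3->D; (3,6):dx=-3,dy=+5->D; (3,7):dx=-4,dy=-2->C; (3,8):dx=+4,dy=-8->D
  (3,9):dx=+5,dy=-11->D; (4,5):dx=-12,dy=+7->D; (4,6):dx=-9,dy=+9->D; (4,7):dx=-10,dy=+2->D
  (4,8):dx=-2,dy=-4->C; (4,9):dx=-1,dy=-7->C; (5,6):dx=+3,dy=+2->C; (5,7):dx=+2,dy=-5->D
  (5,8):dx=+10,dy=-11->D; (5,9):dx=+11,dy=-14->D; (6,7):dx=-1,dy=-7->C; (6,8):dx=+7,dy=-13->D
  (6,9):dx=+8,dy=-16->D; (7,8):dx=+8,dy=-6->D; (7,9):dx=+9,dy=-9->D; (8,9):dx=+1,dy=-3->D
Step 2: C = 10, D = 26, total pairs = 36.
Step 3: tau = (C - D)/(n(n-1)/2) = (10 - 26)/36 = -0.444444.
Step 4: Exact two-sided p-value (enumerate n! = 362880 permutations of y under H0): p = 0.119439.
Step 5: alpha = 0.1. fail to reject H0.

tau_b = -0.4444 (C=10, D=26), p = 0.119439, fail to reject H0.


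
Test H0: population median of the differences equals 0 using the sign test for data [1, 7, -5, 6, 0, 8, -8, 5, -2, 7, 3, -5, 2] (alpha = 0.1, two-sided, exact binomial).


Step 1: Discard zero differences. Original n = 13; n_eff = number of nonzero differences = 12.
Nonzero differences (with sign): +1, +7, -5, +6, +8, -8, +5, -2, +7, +3, -5, +2
Step 2: Count signs: positive = 8, negative = 4.
Step 3: Under H0: P(positive) = 0.5, so the number of positives S ~ Bin(12, 0.5).
Step 4: Two-sided exact p-value = sum of Bin(12,0.5) probabilities at or below the observed probability = 0.387695.
Step 5: alpha = 0.1. fail to reject H0.

n_eff = 12, pos = 8, neg = 4, p = 0.387695, fail to reject H0.


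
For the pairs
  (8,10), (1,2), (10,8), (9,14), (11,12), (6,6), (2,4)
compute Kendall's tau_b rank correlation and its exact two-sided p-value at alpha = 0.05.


Step 1: Enumerate the 21 unordered pairs (i,j) with i<j and classify each by sign(x_j-x_i) * sign(y_j-y_i).
  (1,2):dx=-7,dy=-8->C; (1,3):dx=+2,dy=-2->D; (1,4):dx=+1,dy=+4->C; (1,5):dx=+3,dy=+2->C
  (1,6):dx=-2,dy=-4->C; (1,7):dx=-6,dy=-6->C; (2,3):dx=+9,dy=+6->C; (2,4):dx=+8,dy=+12->C
  (2,5):dx=+10,dy=+10->C; (2,6):dx=+5,dy=+4->C; (2,7):dx=+1,dy=+2->C; (3,4):dx=-1,dy=+6->D
  (3,5):dx=+1,dy=+4->C; (3,6):dx=-4,dy=-2->C; (3,7):dx=-8,dy=-4->C; (4,5):dx=+2,dy=-2->D
  (4,6):dx=-3,dy=-8->C; (4,7):dx=-7,dy=-10->C; (5,6):dx=-5,dy=-6->C; (5,7):dx=-9,dy=-8->C
  (6,7):dx=-4,dy=-2->C
Step 2: C = 18, D = 3, total pairs = 21.
Step 3: tau = (C - D)/(n(n-1)/2) = (18 - 3)/21 = 0.714286.
Step 4: Exact two-sided p-value (enumerate n! = 5040 permutations of y under H0): p = 0.030159.
Step 5: alpha = 0.05. reject H0.

tau_b = 0.7143 (C=18, D=3), p = 0.030159, reject H0.


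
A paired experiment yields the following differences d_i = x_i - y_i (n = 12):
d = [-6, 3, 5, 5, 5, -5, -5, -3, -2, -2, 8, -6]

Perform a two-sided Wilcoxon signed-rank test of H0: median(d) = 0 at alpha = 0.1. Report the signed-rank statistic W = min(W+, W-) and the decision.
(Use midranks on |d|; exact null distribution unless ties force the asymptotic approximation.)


Step 1: Drop any zero differences (none here) and take |d_i|.
|d| = [6, 3, 5, 5, 5, 5, 5, 3, 2, 2, 8, 6]
Step 2: Midrank |d_i| (ties get averaged ranks).
ranks: |6|->10.5, |3|->3.5, |5|->7, |5|->7, |5|->7, |5|->7, |5|->7, |3|->3.5, |2|->1.5, |2|->1.5, |8|->12, |6|->10.5
Step 3: Attach original signs; sum ranks with positive sign and with negative sign.
W+ = 3.5 + 7 + 7 + 7 + 12 = 36.5
W- = 10.5 + 7 + 7 + 3.5 + 1.5 + 1.5 + 10.5 = 41.5
(Check: W+ + W- = 78 should equal n(n+1)/2 = 78.)
Step 4: Test statistic W = min(W+, W-) = 36.5.
Step 5: Ties in |d|, so use the tie-corrected normal approximation.
        E[W] = n(n+1)/4 = 12*13/4 = 39.
        Tie groups: |d|=2 (t=2), |d|=3 (t=2), |d|=5 (t=5), |d|=6 (t=2); sum(t^3 - t) = 138.
        Var[W] = n(n+1)(2n+1)/24 - sum(t^3-t)/48 = 3900/24 - 138/48 = 159.625.
        z = (W - E[W]) / sqrt(Var[W]) = (36.5 - 39) / 12.6343 = -0.1979.
        Two-sided p = 2*Phi(z) = 0.843143.
Step 6: alpha = 0.1. fail to reject H0.

W+ = 36.5, W- = 41.5, W = min = 36.5, p = 0.843143, fail to reject H0.


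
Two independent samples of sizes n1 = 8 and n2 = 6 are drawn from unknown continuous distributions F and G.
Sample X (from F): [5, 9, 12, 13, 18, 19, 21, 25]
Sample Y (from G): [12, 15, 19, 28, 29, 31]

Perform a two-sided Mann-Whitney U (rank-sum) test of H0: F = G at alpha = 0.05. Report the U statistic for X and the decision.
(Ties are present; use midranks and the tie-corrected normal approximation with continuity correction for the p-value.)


Step 1: Combine and sort all 14 observations; assign midranks.
sorted (value, group): (5,X), (9,X), (12,X), (12,Y), (13,X), (15,Y), (18,X), (19,X), (19,Y), (21,X), (25,X), (28,Y), (29,Y), (31,Y)
ranks: 5->1, 9->2, 12->3.5, 12->3.5, 13->5, 15->6, 18->7, 19->8.5, 19->8.5, 21->10, 25->11, 28->12, 29->13, 31->14
Step 2: Rank sum for X: R1 = 1 + 2 + 3.5 + 5 + 7 + 8.5 + 10 + 11 = 48.
Step 3: U_X = R1 - n1(n1+1)/2 = 48 - 8*9/2 = 48 - 36 = 12.
       U_Y = n1*n2 - U_X = 48 - 12 = 36.
Step 4: Ties are present, so use the tie-corrected normal approximation (with continuity correction) for the p-value.
Step 5: p-value = 0.136773; compare to alpha = 0.05. fail to reject H0.

U_X = 12, p = 0.136773, fail to reject H0 at alpha = 0.05.


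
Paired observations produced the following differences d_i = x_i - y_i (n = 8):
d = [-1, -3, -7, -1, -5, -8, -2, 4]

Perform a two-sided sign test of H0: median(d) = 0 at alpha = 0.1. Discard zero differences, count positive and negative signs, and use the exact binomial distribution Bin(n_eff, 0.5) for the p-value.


Step 1: Discard zero differences. Original n = 8; n_eff = number of nonzero differences = 8.
Nonzero differences (with sign): -1, -3, -7, -1, -5, -8, -2, +4
Step 2: Count signs: positive = 1, negative = 7.
Step 3: Under H0: P(positive) = 0.5, so the number of positives S ~ Bin(8, 0.5).
Step 4: Two-sided exact p-value = sum of Bin(8,0.5) probabilities at or below the observed probability = 0.070312.
Step 5: alpha = 0.1. reject H0.

n_eff = 8, pos = 1, neg = 7, p = 0.070312, reject H0.


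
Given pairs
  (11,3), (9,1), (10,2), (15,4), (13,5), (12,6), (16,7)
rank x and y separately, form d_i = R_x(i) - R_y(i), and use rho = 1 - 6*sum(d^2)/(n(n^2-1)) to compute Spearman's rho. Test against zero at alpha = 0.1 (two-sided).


Step 1: Rank x and y separately (midranks; no ties here).
rank(x): 11->3, 9->1, 10->2, 15->6, 13->5, 12->4, 16->7
rank(y): 3->3, 1->1, 2->2, 4->4, 5->5, 6->6, 7->7
Step 2: d_i = R_x(i) - R_y(i); compute d_i^2.
  (3-3)^2=0, (1-1)^2=0, (2-2)^2=0, (6-4)^2=4, (5-5)^2=0, (4-6)^2=4, (7-7)^2=0
sum(d^2) = 8.
Step 3: rho = 1 - 6*8 / (7*(7^2 - 1)) = 1 - 48/336 = 0.857143.
Step 4: Under H0, t = rho * sqrt((n-2)/(1-rho^2)) = 3.7210 ~ t(5).
Step 5: Two-sided p-value from the t-distribution with 5 df = 0.013697.
Step 6: alpha = 0.1. reject H0.

rho = 0.8571, p = 0.013697, reject H0 at alpha = 0.1.


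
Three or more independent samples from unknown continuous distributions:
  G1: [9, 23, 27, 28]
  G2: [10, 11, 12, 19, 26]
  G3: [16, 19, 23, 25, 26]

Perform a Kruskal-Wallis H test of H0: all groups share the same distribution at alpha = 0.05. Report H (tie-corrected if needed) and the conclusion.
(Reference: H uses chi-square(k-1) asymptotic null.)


Step 1: Combine all N = 14 observations and assign midranks.
sorted (value, group, rank): (9,G1,1), (10,G2,2), (11,G2,3), (12,G2,4), (16,G3,5), (19,G2,6.5), (19,G3,6.5), (23,G1,8.5), (23,G3,8.5), (25,G3,10), (26,G2,11.5), (26,G3,11.5), (27,G1,13), (28,G1,14)
Step 2: Sum ranks within each group.
R_1 = 36.5 (n_1 = 4)
R_2 = 27 (n_2 = 5)
R_3 = 41.5 (n_3 = 5)
Step 3: H = 12/(N(N+1)) * sum(R_i^2/n_i) - 3(N+1)
     = 12/(14*15) * (36.5^2/4 + 27^2/5 + 41.5^2/5) - 3*15
     = 0.057143 * 823.312 - 45
     = 2.046429.
Step 4: Ties present; correction factor C = 1 - 18/(14^3 - 14) = 0.993407. Corrected H = 2.046429 / 0.993407 = 2.060011.
Step 5: Under H0, H ~ chi^2(2); p-value = 0.357005.
Step 6: alpha = 0.05. fail to reject H0.

H = 2.0600, df = 2, p = 0.357005, fail to reject H0.


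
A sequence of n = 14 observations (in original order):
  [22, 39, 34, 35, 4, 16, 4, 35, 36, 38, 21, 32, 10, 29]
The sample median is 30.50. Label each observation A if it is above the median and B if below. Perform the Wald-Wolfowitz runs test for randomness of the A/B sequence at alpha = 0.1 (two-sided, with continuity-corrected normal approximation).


Step 1: Compute median = 30.50; label A = above, B = below.
Labels in order: BAAABBBAAABABB  (n_A = 7, n_B = 7)
Step 2: Count runs R = 7.
Step 3: Under H0 (random ordering), E[R] = 2*n_A*n_B/(n_A+n_B) + 1 = 2*7*7/14 + 1 = 8.0000.
        Var[R] = 2*n_A*n_B*(2*n_A*n_B - n_A - n_B) / ((n_A+n_B)^2 * (n_A+n_B-1)) = 8232/2548 = 3.2308.
        SD[R] = 1.7974.
Step 4: Continuity-corrected z = (R + 0.5 - E[R]) / SD[R] = (7 + 0.5 - 8.0000) / 1.7974 = -0.2782.
Step 5: Two-sided p-value via normal approximation = 2*(1 - Phi(|z|)) = 0.780879.
Step 6: alpha = 0.1. fail to reject H0.

R = 7, z = -0.2782, p = 0.780879, fail to reject H0.


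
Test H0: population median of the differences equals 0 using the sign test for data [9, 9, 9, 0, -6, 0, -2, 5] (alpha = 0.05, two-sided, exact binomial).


Step 1: Discard zero differences. Original n = 8; n_eff = number of nonzero differences = 6.
Nonzero differences (with sign): +9, +9, +9, -6, -2, +5
Step 2: Count signs: positive = 4, negative = 2.
Step 3: Under H0: P(positive) = 0.5, so the number of positives S ~ Bin(6, 0.5).
Step 4: Two-sided exact p-value = sum of Bin(6,0.5) probabilities at or below the observed probability = 0.687500.
Step 5: alpha = 0.05. fail to reject H0.

n_eff = 6, pos = 4, neg = 2, p = 0.687500, fail to reject H0.


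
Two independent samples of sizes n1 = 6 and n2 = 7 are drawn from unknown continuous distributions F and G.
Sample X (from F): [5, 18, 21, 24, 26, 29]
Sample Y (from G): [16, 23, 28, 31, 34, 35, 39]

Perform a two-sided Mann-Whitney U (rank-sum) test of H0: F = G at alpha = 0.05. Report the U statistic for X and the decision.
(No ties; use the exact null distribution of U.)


Step 1: Combine and sort all 13 observations; assign midranks.
sorted (value, group): (5,X), (16,Y), (18,X), (21,X), (23,Y), (24,X), (26,X), (28,Y), (29,X), (31,Y), (34,Y), (35,Y), (39,Y)
ranks: 5->1, 16->2, 18->3, 21->4, 23->5, 24->6, 26->7, 28->8, 29->9, 31->10, 34->11, 35->12, 39->13
Step 2: Rank sum for X: R1 = 1 + 3 + 4 + 6 + 7 + 9 = 30.
Step 3: U_X = R1 - n1(n1+1)/2 = 30 - 6*7/2 = 30 - 21 = 9.
       U_Y = n1*n2 - U_X = 42 - 9 = 33.
Step 4: No ties, so the exact null distribution of U (based on enumerating the C(13,6) = 1716 equally likely rank assignments) gives the two-sided p-value.
Step 5: p-value = 0.101399; compare to alpha = 0.05. fail to reject H0.

U_X = 9, p = 0.101399, fail to reject H0 at alpha = 0.05.


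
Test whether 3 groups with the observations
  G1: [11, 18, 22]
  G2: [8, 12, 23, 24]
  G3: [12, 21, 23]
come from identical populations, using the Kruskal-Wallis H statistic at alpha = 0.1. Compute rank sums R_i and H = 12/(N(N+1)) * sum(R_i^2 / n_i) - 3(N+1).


Step 1: Combine all N = 10 observations and assign midranks.
sorted (value, group, rank): (8,G2,1), (11,G1,2), (12,G2,3.5), (12,G3,3.5), (18,G1,5), (21,G3,6), (22,G1,7), (23,G2,8.5), (23,G3,8.5), (24,G2,10)
Step 2: Sum ranks within each group.
R_1 = 14 (n_1 = 3)
R_2 = 23 (n_2 = 4)
R_3 = 18 (n_3 = 3)
Step 3: H = 12/(N(N+1)) * sum(R_i^2/n_i) - 3(N+1)
     = 12/(10*11) * (14^2/3 + 23^2/4 + 18^2/3) - 3*11
     = 0.109091 * 305.583 - 33
     = 0.336364.
Step 4: Ties present; correction factor C = 1 - 12/(10^3 - 10) = 0.987879. Corrected H = 0.336364 / 0.987879 = 0.340491.
Step 5: Under H0, H ~ chi^2(2); p-value = 0.843458.
Step 6: alpha = 0.1. fail to reject H0.

H = 0.3405, df = 2, p = 0.843458, fail to reject H0.


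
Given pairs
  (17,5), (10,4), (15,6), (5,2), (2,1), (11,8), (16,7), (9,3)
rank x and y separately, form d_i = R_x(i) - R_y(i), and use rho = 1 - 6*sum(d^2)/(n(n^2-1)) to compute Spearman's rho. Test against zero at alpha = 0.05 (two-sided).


Step 1: Rank x and y separately (midranks; no ties here).
rank(x): 17->8, 10->4, 15->6, 5->2, 2->1, 11->5, 16->7, 9->3
rank(y): 5->5, 4->4, 6->6, 2->2, 1->1, 8->8, 7->7, 3->3
Step 2: d_i = R_x(i) - R_y(i); compute d_i^2.
  (8-5)^2=9, (4-4)^2=0, (6-6)^2=0, (2-2)^2=0, (1-1)^2=0, (5-8)^2=9, (7-7)^2=0, (3-3)^2=0
sum(d^2) = 18.
Step 3: rho = 1 - 6*18 / (8*(8^2 - 1)) = 1 - 108/504 = 0.785714.
Step 4: Under H0, t = rho * sqrt((n-2)/(1-rho^2)) = 3.1113 ~ t(6).
Step 5: Two-sided p-value from the t-distribution with 6 df = 0.020815.
Step 6: alpha = 0.05. reject H0.

rho = 0.7857, p = 0.020815, reject H0 at alpha = 0.05.


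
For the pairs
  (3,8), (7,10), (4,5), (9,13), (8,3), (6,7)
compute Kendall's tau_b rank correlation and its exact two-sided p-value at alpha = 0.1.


Step 1: Enumerate the 15 unordered pairs (i,j) with i<j and classify each by sign(x_j-x_i) * sign(y_j-y_i).
  (1,2):dx=+4,dy=+2->C; (1,3):dx=+1,dy=-3->D; (1,4):dx=+6,dy=+5->C; (1,5):dx=+5,dy=-5->D
  (1,6):dx=+3,dy=-1->D; (2,3):dx=-3,dy=-5->C; (2,4):dx=+2,dy=+3->C; (2,5):dx=+1,dy=-7->D
  (2,6):dx=-1,dy=-3->C; (3,4):dx=+5,dy=+8->C; (3,5):dx=+4,dy=-2->D; (3,6):dx=+2,dy=+2->C
  (4,5):dx=-1,dy=-10->C; (4,6):dx=-3,dy=-6->C; (5,6):dx=-2,dy=+4->D
Step 2: C = 9, D = 6, total pairs = 15.
Step 3: tau = (C - D)/(n(n-1)/2) = (9 - 6)/15 = 0.200000.
Step 4: Exact two-sided p-value (enumerate n! = 720 permutations of y under H0): p = 0.719444.
Step 5: alpha = 0.1. fail to reject H0.

tau_b = 0.2000 (C=9, D=6), p = 0.719444, fail to reject H0.


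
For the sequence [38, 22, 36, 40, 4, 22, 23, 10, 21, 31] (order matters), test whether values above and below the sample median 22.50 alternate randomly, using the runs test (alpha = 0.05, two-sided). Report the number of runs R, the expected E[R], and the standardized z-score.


Step 1: Compute median = 22.50; label A = above, B = below.
Labels in order: ABAABBABBA  (n_A = 5, n_B = 5)
Step 2: Count runs R = 7.
Step 3: Under H0 (random ordering), E[R] = 2*n_A*n_B/(n_A+n_B) + 1 = 2*5*5/10 + 1 = 6.0000.
        Var[R] = 2*n_A*n_B*(2*n_A*n_B - n_A - n_B) / ((n_A+n_B)^2 * (n_A+n_B-1)) = 2000/900 = 2.2222.
        SD[R] = 1.4907.
Step 4: Continuity-corrected z = (R - 0.5 - E[R]) / SD[R] = (7 - 0.5 - 6.0000) / 1.4907 = 0.3354.
Step 5: Two-sided p-value via normal approximation = 2*(1 - Phi(|z|)) = 0.737316.
Step 6: alpha = 0.05. fail to reject H0.

R = 7, z = 0.3354, p = 0.737316, fail to reject H0.


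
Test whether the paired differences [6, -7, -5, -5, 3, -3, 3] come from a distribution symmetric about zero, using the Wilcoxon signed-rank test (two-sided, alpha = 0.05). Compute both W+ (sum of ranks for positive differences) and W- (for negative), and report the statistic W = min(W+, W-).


Step 1: Drop any zero differences (none here) and take |d_i|.
|d| = [6, 7, 5, 5, 3, 3, 3]
Step 2: Midrank |d_i| (ties get averaged ranks).
ranks: |6|->6, |7|->7, |5|->4.5, |5|->4.5, |3|->2, |3|->2, |3|->2
Step 3: Attach original signs; sum ranks with positive sign and with negative sign.
W+ = 6 + 2 + 2 = 10
W- = 7 + 4.5 + 4.5 + 2 = 18
(Check: W+ + W- = 28 should equal n(n+1)/2 = 28.)
Step 4: Test statistic W = min(W+, W-) = 10.
Step 5: Ties in |d|, so use the tie-corrected normal approximation.
        E[W] = n(n+1)/4 = 7*8/4 = 14.
        Tie groups: |d|=3 (t=3), |d|=5 (t=2); sum(t^3 - t) = 30.
        Var[W] = n(n+1)(2n+1)/24 - sum(t^3-t)/48 = 840/24 - 30/48 = 34.375.
        z = (W - E[W]) / sqrt(Var[W]) = (10 - 14) / 5.8630 = -0.6822.
        Two-sided p = 2*Phi(z) = 0.495086.
Step 6: alpha = 0.05. fail to reject H0.

W+ = 10, W- = 18, W = min = 10, p = 0.495086, fail to reject H0.


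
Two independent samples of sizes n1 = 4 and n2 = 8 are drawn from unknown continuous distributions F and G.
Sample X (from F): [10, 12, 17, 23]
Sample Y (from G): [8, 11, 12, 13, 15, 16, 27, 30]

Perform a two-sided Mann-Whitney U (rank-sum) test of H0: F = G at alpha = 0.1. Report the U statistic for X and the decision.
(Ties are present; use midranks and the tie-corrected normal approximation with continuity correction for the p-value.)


Step 1: Combine and sort all 12 observations; assign midranks.
sorted (value, group): (8,Y), (10,X), (11,Y), (12,X), (12,Y), (13,Y), (15,Y), (16,Y), (17,X), (23,X), (27,Y), (30,Y)
ranks: 8->1, 10->2, 11->3, 12->4.5, 12->4.5, 13->6, 15->7, 16->8, 17->9, 23->10, 27->11, 30->12
Step 2: Rank sum for X: R1 = 2 + 4.5 + 9 + 10 = 25.5.
Step 3: U_X = R1 - n1(n1+1)/2 = 25.5 - 4*5/2 = 25.5 - 10 = 15.5.
       U_Y = n1*n2 - U_X = 32 - 15.5 = 16.5.
Step 4: Ties are present, so use the tie-corrected normal approximation (with continuity correction) for the p-value.
Step 5: p-value = 1.000000; compare to alpha = 0.1. fail to reject H0.

U_X = 15.5, p = 1.000000, fail to reject H0 at alpha = 0.1.


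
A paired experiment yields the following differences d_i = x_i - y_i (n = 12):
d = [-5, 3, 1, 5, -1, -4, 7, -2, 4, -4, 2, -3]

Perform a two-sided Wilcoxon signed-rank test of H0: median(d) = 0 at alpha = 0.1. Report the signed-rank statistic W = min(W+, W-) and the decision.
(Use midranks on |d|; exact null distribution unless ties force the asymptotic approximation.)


Step 1: Drop any zero differences (none here) and take |d_i|.
|d| = [5, 3, 1, 5, 1, 4, 7, 2, 4, 4, 2, 3]
Step 2: Midrank |d_i| (ties get averaged ranks).
ranks: |5|->10.5, |3|->5.5, |1|->1.5, |5|->10.5, |1|->1.5, |4|->8, |7|->12, |2|->3.5, |4|->8, |4|->8, |2|->3.5, |3|->5.5
Step 3: Attach original signs; sum ranks with positive sign and with negative sign.
W+ = 5.5 + 1.5 + 10.5 + 12 + 8 + 3.5 = 41
W- = 10.5 + 1.5 + 8 + 3.5 + 8 + 5.5 = 37
(Check: W+ + W- = 78 should equal n(n+1)/2 = 78.)
Step 4: Test statistic W = min(W+, W-) = 37.
Step 5: Ties in |d|, so use the tie-corrected normal approximation.
        E[W] = n(n+1)/4 = 12*13/4 = 39.
        Tie groups: |d|=1 (t=2), |d|=2 (t=2), |d|=3 (t=2), |d|=4 (t=3), |d|=5 (t=2); sum(t^3 - t) = 48.
        Var[W] = n(n+1)(2n+1)/24 - sum(t^3-t)/48 = 3900/24 - 48/48 = 161.5.
        z = (W - E[W]) / sqrt(Var[W]) = (37 - 39) / 12.7083 = -0.1574.
        Two-sided p = 2*Phi(z) = 0.874947.
Step 6: alpha = 0.1. fail to reject H0.

W+ = 41, W- = 37, W = min = 37, p = 0.874947, fail to reject H0.


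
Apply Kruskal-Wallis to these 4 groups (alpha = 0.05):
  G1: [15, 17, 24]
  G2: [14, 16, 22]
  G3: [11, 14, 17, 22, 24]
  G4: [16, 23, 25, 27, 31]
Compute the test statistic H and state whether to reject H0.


Step 1: Combine all N = 16 observations and assign midranks.
sorted (value, group, rank): (11,G3,1), (14,G2,2.5), (14,G3,2.5), (15,G1,4), (16,G2,5.5), (16,G4,5.5), (17,G1,7.5), (17,G3,7.5), (22,G2,9.5), (22,G3,9.5), (23,G4,11), (24,G1,12.5), (24,G3,12.5), (25,G4,14), (27,G4,15), (31,G4,16)
Step 2: Sum ranks within each group.
R_1 = 24 (n_1 = 3)
R_2 = 17.5 (n_2 = 3)
R_3 = 33 (n_3 = 5)
R_4 = 61.5 (n_4 = 5)
Step 3: H = 12/(N(N+1)) * sum(R_i^2/n_i) - 3(N+1)
     = 12/(16*17) * (24^2/3 + 17.5^2/3 + 33^2/5 + 61.5^2/5) - 3*17
     = 0.044118 * 1268.33 - 51
     = 4.955882.
Step 4: Ties present; correction factor C = 1 - 30/(16^3 - 16) = 0.992647. Corrected H = 4.955882 / 0.992647 = 4.992593.
Step 5: Under H0, H ~ chi^2(3); p-value = 0.172340.
Step 6: alpha = 0.05. fail to reject H0.

H = 4.9926, df = 3, p = 0.172340, fail to reject H0.


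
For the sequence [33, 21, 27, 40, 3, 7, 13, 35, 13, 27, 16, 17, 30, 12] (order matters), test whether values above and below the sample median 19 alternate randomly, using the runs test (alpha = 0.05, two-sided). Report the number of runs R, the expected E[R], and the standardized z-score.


Step 1: Compute median = 19; label A = above, B = below.
Labels in order: AAAABBBABABBAB  (n_A = 7, n_B = 7)
Step 2: Count runs R = 8.
Step 3: Under H0 (random ordering), E[R] = 2*n_A*n_B/(n_A+n_B) + 1 = 2*7*7/14 + 1 = 8.0000.
        Var[R] = 2*n_A*n_B*(2*n_A*n_B - n_A - n_B) / ((n_A+n_B)^2 * (n_A+n_B-1)) = 8232/2548 = 3.2308.
        SD[R] = 1.7974.
Step 4: R = E[R], so z = 0 with no continuity correction.
Step 5: Two-sided p-value via normal approximation = 2*(1 - Phi(|z|)) = 1.000000.
Step 6: alpha = 0.05. fail to reject H0.

R = 8, z = 0.0000, p = 1.000000, fail to reject H0.
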